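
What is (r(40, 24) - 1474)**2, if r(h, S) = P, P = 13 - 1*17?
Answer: 2184484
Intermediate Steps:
P = -4 (P = 13 - 17 = -4)
r(h, S) = -4
(r(40, 24) - 1474)**2 = (-4 - 1474)**2 = (-1478)**2 = 2184484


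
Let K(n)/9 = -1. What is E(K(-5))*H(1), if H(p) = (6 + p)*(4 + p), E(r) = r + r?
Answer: -630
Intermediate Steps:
K(n) = -9 (K(n) = 9*(-1) = -9)
E(r) = 2*r
H(p) = (4 + p)*(6 + p)
E(K(-5))*H(1) = (2*(-9))*(24 + 1² + 10*1) = -18*(24 + 1 + 10) = -18*35 = -630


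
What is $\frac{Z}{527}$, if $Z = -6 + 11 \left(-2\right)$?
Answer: $- \frac{28}{527} \approx -0.053131$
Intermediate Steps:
$Z = -28$ ($Z = -6 - 22 = -28$)
$\frac{Z}{527} = - \frac{28}{527}$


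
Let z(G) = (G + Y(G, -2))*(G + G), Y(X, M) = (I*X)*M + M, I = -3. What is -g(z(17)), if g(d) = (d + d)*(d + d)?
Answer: -63297936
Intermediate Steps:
Y(X, M) = M - 3*M*X (Y(X, M) = (-3*X)*M + M = -3*M*X + M = M - 3*M*X)
z(G) = 2*G*(-2 + 7*G) (z(G) = (G - 2*(1 - 3*G))*(G + G) = (G + (-2 + 6*G))*(2*G) = (-2 + 7*G)*(2*G) = 2*G*(-2 + 7*G))
g(d) = 4*d² (g(d) = (2*d)*(2*d) = 4*d²)
-g(z(17)) = -4*(2*17*(-2 + 7*17))² = -4*(2*17*(-2 + 119))² = -4*(2*17*117)² = -4*3978² = -4*15824484 = -1*63297936 = -63297936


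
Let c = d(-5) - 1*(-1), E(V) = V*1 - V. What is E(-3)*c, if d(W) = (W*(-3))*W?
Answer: 0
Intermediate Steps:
E(V) = 0 (E(V) = V - V = 0)
d(W) = -3*W² (d(W) = (-3*W)*W = -3*W²)
c = -74 (c = -3*(-5)² - 1*(-1) = -3*25 + 1 = -75 + 1 = -74)
E(-3)*c = 0*(-74) = 0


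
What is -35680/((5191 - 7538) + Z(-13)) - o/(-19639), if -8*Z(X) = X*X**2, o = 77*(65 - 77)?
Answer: 5590437164/325594981 ≈ 17.170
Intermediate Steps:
o = -924 (o = 77*(-12) = -924)
Z(X) = -X**3/8 (Z(X) = -X*X**2/8 = -X**3/8)
-35680/((5191 - 7538) + Z(-13)) - o/(-19639) = -35680/((5191 - 7538) - 1/8*(-13)**3) - 1*(-924)/(-19639) = -35680/(-2347 - 1/8*(-2197)) + 924*(-1/19639) = -35680/(-2347 + 2197/8) - 924/19639 = -35680/(-16579/8) - 924/19639 = -35680*(-8/16579) - 924/19639 = 285440/16579 - 924/19639 = 5590437164/325594981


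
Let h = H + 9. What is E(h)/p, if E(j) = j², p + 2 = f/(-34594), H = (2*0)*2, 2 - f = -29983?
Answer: -2802114/99173 ≈ -28.255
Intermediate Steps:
f = 29985 (f = 2 - 1*(-29983) = 2 + 29983 = 29985)
H = 0 (H = 0*2 = 0)
h = 9 (h = 0 + 9 = 9)
p = -99173/34594 (p = -2 + 29985/(-34594) = -2 + 29985*(-1/34594) = -2 - 29985/34594 = -99173/34594 ≈ -2.8668)
E(h)/p = 9²/(-99173/34594) = 81*(-34594/99173) = -2802114/99173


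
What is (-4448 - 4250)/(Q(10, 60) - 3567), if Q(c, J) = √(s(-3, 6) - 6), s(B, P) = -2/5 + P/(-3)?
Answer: 51709610/21205829 + 8698*I*√210/63617487 ≈ 2.4385 + 0.0019813*I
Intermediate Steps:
s(B, P) = -⅖ - P/3 (s(B, P) = -2*⅕ + P*(-⅓) = -⅖ - P/3)
Q(c, J) = I*√210/5 (Q(c, J) = √((-⅖ - ⅓*6) - 6) = √((-⅖ - 2) - 6) = √(-12/5 - 6) = √(-42/5) = I*√210/5)
(-4448 - 4250)/(Q(10, 60) - 3567) = (-4448 - 4250)/(I*√210/5 - 3567) = -8698/(-3567 + I*√210/5)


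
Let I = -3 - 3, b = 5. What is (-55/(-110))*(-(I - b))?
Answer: 11/2 ≈ 5.5000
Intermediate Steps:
I = -6
(-55/(-110))*(-(I - b)) = (-55/(-110))*(-(-6 - 1*5)) = (-55*(-1/110))*(-(-6 - 5)) = (-1*(-11))/2 = (½)*11 = 11/2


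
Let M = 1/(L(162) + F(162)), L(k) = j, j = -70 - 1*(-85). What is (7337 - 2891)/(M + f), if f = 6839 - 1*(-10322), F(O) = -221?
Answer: 915876/3535165 ≈ 0.25908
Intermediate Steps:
j = 15 (j = -70 + 85 = 15)
f = 17161 (f = 6839 + 10322 = 17161)
L(k) = 15
M = -1/206 (M = 1/(15 - 221) = 1/(-206) = -1/206 ≈ -0.0048544)
(7337 - 2891)/(M + f) = (7337 - 2891)/(-1/206 + 17161) = 4446/(3535165/206) = 4446*(206/3535165) = 915876/3535165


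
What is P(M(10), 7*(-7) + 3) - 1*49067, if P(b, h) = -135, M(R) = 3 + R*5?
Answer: -49202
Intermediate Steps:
M(R) = 3 + 5*R
P(M(10), 7*(-7) + 3) - 1*49067 = -135 - 1*49067 = -135 - 49067 = -49202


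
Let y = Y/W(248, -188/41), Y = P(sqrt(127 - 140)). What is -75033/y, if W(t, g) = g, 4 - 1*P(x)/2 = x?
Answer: 28212408/1189 + 7053102*I*sqrt(13)/1189 ≈ 23728.0 + 21388.0*I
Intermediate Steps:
P(x) = 8 - 2*x
Y = 8 - 2*I*sqrt(13) (Y = 8 - 2*sqrt(127 - 140) = 8 - 2*I*sqrt(13) ≈ 8.0 - 7.2111*I)
y = -82/47 + 41*I*sqrt(13)/94 (y = (8 - 2*I*sqrt(13))/((-188/41)) = (8 - 2*I*sqrt(13))/((-188*1/41)) = (8 - 2*I*sqrt(13))/(-188/41) = (8 - 2*I*sqrt(13))*(-41/188) = -82/47 + 41*I*sqrt(13)/94 ≈ -1.7447 + 1.5726*I)
-75033/y = -75033/(-82/47 + 41*I*sqrt(13)/94)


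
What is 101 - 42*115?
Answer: -4729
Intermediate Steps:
101 - 42*115 = 101 - 4830 = -4729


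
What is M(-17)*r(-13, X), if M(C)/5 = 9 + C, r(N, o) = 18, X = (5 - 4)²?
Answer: -720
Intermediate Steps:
X = 1 (X = 1² = 1)
M(C) = 45 + 5*C (M(C) = 5*(9 + C) = 45 + 5*C)
M(-17)*r(-13, X) = (45 + 5*(-17))*18 = (45 - 85)*18 = -40*18 = -720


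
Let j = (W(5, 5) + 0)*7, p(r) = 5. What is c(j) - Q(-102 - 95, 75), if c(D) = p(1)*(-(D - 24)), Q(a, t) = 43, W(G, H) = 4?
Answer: -63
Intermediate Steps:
j = 28 (j = (4 + 0)*7 = 4*7 = 28)
c(D) = 120 - 5*D (c(D) = 5*(-(D - 24)) = 5*(-(-24 + D)) = 5*(24 - D) = 120 - 5*D)
c(j) - Q(-102 - 95, 75) = (120 - 5*28) - 1*43 = (120 - 140) - 43 = -20 - 43 = -63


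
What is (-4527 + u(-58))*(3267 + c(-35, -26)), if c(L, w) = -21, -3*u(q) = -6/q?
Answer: -426147864/29 ≈ -1.4695e+7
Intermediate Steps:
u(q) = 2/q (u(q) = -(-2)/q = 2/q)
(-4527 + u(-58))*(3267 + c(-35, -26)) = (-4527 + 2/(-58))*(3267 - 21) = (-4527 + 2*(-1/58))*3246 = (-4527 - 1/29)*3246 = -131284/29*3246 = -426147864/29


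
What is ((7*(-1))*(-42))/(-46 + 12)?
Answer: -147/17 ≈ -8.6471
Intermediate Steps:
((7*(-1))*(-42))/(-46 + 12) = -7*(-42)/(-34) = 294*(-1/34) = -147/17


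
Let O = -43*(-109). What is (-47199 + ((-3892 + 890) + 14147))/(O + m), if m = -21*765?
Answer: 18027/5689 ≈ 3.1687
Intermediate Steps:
m = -16065
O = 4687
(-47199 + ((-3892 + 890) + 14147))/(O + m) = (-47199 + ((-3892 + 890) + 14147))/(4687 - 16065) = (-47199 + (-3002 + 14147))/(-11378) = (-47199 + 11145)*(-1/11378) = -36054*(-1/11378) = 18027/5689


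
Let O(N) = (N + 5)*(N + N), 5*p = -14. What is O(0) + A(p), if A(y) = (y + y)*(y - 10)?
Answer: 1792/25 ≈ 71.680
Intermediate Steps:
p = -14/5 (p = (⅕)*(-14) = -14/5 ≈ -2.8000)
A(y) = 2*y*(-10 + y) (A(y) = (2*y)*(-10 + y) = 2*y*(-10 + y))
O(N) = 2*N*(5 + N) (O(N) = (5 + N)*(2*N) = 2*N*(5 + N))
O(0) + A(p) = 2*0*(5 + 0) + 2*(-14/5)*(-10 - 14/5) = 2*0*5 + 2*(-14/5)*(-64/5) = 0 + 1792/25 = 1792/25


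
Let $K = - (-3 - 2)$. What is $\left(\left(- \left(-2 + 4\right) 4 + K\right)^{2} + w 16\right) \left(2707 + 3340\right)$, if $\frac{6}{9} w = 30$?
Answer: $4408263$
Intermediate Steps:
$w = 45$ ($w = \frac{3}{2} \cdot 30 = 45$)
$K = 5$ ($K = \left(-1\right) \left(-5\right) = 5$)
$\left(\left(- \left(-2 + 4\right) 4 + K\right)^{2} + w 16\right) \left(2707 + 3340\right) = \left(\left(- \left(-2 + 4\right) 4 + 5\right)^{2} + 45 \cdot 16\right) \left(2707 + 3340\right) = \left(\left(- 2 \cdot 4 + 5\right)^{2} + 720\right) 6047 = \left(\left(\left(-1\right) 8 + 5\right)^{2} + 720\right) 6047 = \left(\left(-8 + 5\right)^{2} + 720\right) 6047 = \left(\left(-3\right)^{2} + 720\right) 6047 = \left(9 + 720\right) 6047 = 729 \cdot 6047 = 4408263$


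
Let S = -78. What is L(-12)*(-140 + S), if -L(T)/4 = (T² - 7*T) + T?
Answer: 188352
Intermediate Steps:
L(T) = -4*T² + 24*T (L(T) = -4*((T² - 7*T) + T) = -4*(T² - 6*T) = -4*T² + 24*T)
L(-12)*(-140 + S) = (4*(-12)*(6 - 1*(-12)))*(-140 - 78) = (4*(-12)*(6 + 12))*(-218) = (4*(-12)*18)*(-218) = -864*(-218) = 188352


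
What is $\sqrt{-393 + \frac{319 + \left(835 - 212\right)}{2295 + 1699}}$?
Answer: $\frac{15 i \sqrt{6961542}}{1997} \approx 19.818 i$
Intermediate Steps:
$\sqrt{-393 + \frac{319 + \left(835 - 212\right)}{2295 + 1699}} = \sqrt{-393 + \frac{319 + \left(835 - 212\right)}{3994}} = \sqrt{-393 + \left(319 + 623\right) \frac{1}{3994}} = \sqrt{-393 + 942 \cdot \frac{1}{3994}} = \sqrt{-393 + \frac{471}{1997}} = \sqrt{- \frac{784350}{1997}} = \frac{15 i \sqrt{6961542}}{1997}$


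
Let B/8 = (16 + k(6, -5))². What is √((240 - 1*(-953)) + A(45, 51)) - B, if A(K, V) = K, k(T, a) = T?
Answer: -3872 + √1238 ≈ -3836.8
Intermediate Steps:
B = 3872 (B = 8*(16 + 6)² = 8*22² = 8*484 = 3872)
√((240 - 1*(-953)) + A(45, 51)) - B = √((240 - 1*(-953)) + 45) - 1*3872 = √((240 + 953) + 45) - 3872 = √(1193 + 45) - 3872 = √1238 - 3872 = -3872 + √1238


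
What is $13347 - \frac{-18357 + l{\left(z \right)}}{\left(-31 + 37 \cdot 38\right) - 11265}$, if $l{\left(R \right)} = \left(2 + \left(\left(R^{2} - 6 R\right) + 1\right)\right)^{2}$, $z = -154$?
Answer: $\frac{369630461}{4945} \approx 74748.0$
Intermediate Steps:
$l{\left(R \right)} = \left(3 + R^{2} - 6 R\right)^{2}$ ($l{\left(R \right)} = \left(2 + \left(1 + R^{2} - 6 R\right)\right)^{2} = \left(3 + R^{2} - 6 R\right)^{2}$)
$13347 - \frac{-18357 + l{\left(z \right)}}{\left(-31 + 37 \cdot 38\right) - 11265} = 13347 - \frac{-18357 + \left(3 + \left(-154\right)^{2} - -924\right)^{2}}{\left(-31 + 37 \cdot 38\right) - 11265} = 13347 - \frac{-18357 + \left(3 + 23716 + 924\right)^{2}}{\left(-31 + 1406\right) - 11265} = 13347 - \frac{-18357 + 24643^{2}}{1375 - 11265} = 13347 - \frac{-18357 + 607277449}{-9890} = 13347 - 607259092 \left(- \frac{1}{9890}\right) = 13347 - - \frac{303629546}{4945} = 13347 + \frac{303629546}{4945} = \frac{369630461}{4945}$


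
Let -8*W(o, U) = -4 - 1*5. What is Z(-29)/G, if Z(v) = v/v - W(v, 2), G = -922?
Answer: 1/7376 ≈ 0.00013557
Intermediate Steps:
W(o, U) = 9/8 (W(o, U) = -(-4 - 1*5)/8 = -(-4 - 5)/8 = -⅛*(-9) = 9/8)
Z(v) = -⅛ (Z(v) = v/v - 1*9/8 = 1 - 9/8 = -⅛)
Z(-29)/G = -⅛/(-922) = -⅛*(-1/922) = 1/7376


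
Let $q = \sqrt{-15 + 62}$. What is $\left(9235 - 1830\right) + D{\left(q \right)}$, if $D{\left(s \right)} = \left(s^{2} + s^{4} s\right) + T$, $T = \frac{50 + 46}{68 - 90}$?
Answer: $\frac{81924}{11} + 2209 \sqrt{47} \approx 22592.0$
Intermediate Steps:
$T = - \frac{48}{11}$ ($T = \frac{96}{-22} = 96 \left(- \frac{1}{22}\right) = - \frac{48}{11} \approx -4.3636$)
$q = \sqrt{47} \approx 6.8557$
$D{\left(s \right)} = - \frac{48}{11} + s^{2} + s^{5}$ ($D{\left(s \right)} = \left(s^{2} + s^{4} s\right) - \frac{48}{11} = \left(s^{2} + s^{5}\right) - \frac{48}{11} = - \frac{48}{11} + s^{2} + s^{5}$)
$\left(9235 - 1830\right) + D{\left(q \right)} = \left(9235 - 1830\right) + \left(- \frac{48}{11} + \left(\sqrt{47}\right)^{2} + \left(\sqrt{47}\right)^{5}\right) = 7405 + \left(- \frac{48}{11} + 47 + 2209 \sqrt{47}\right) = 7405 + \left(\frac{469}{11} + 2209 \sqrt{47}\right) = \frac{81924}{11} + 2209 \sqrt{47}$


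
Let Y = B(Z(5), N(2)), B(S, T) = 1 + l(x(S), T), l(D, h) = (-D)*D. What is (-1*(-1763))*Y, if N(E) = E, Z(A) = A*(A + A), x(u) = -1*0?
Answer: 1763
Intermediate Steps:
x(u) = 0
l(D, h) = -D²
Z(A) = 2*A² (Z(A) = A*(2*A) = 2*A²)
B(S, T) = 1 (B(S, T) = 1 - 1*0² = 1 - 1*0 = 1 + 0 = 1)
Y = 1
(-1*(-1763))*Y = -1*(-1763)*1 = 1763*1 = 1763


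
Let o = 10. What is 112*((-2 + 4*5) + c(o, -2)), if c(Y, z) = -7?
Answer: 1232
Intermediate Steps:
112*((-2 + 4*5) + c(o, -2)) = 112*((-2 + 4*5) - 7) = 112*((-2 + 20) - 7) = 112*(18 - 7) = 112*11 = 1232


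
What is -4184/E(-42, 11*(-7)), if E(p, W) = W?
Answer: 4184/77 ≈ 54.338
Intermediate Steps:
-4184/E(-42, 11*(-7)) = -4184/(11*(-7)) = -4184/(-77) = -4184*(-1/77) = 4184/77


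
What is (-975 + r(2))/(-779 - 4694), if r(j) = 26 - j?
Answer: 951/5473 ≈ 0.17376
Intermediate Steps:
(-975 + r(2))/(-779 - 4694) = (-975 + (26 - 1*2))/(-779 - 4694) = (-975 + (26 - 2))/(-5473) = (-975 + 24)*(-1/5473) = -951*(-1/5473) = 951/5473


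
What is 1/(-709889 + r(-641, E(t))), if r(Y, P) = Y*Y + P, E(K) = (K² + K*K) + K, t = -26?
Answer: -1/297682 ≈ -3.3593e-6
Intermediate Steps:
E(K) = K + 2*K² (E(K) = (K² + K²) + K = 2*K² + K = K + 2*K²)
r(Y, P) = P + Y² (r(Y, P) = Y² + P = P + Y²)
1/(-709889 + r(-641, E(t))) = 1/(-709889 + (-26*(1 + 2*(-26)) + (-641)²)) = 1/(-709889 + (-26*(1 - 52) + 410881)) = 1/(-709889 + (-26*(-51) + 410881)) = 1/(-709889 + (1326 + 410881)) = 1/(-709889 + 412207) = 1/(-297682) = -1/297682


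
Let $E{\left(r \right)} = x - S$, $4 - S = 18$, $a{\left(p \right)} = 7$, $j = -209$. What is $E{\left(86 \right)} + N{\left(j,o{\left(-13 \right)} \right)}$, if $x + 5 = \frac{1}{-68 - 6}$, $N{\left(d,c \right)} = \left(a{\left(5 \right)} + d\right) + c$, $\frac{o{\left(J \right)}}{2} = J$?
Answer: $- \frac{16207}{74} \approx -219.01$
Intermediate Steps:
$o{\left(J \right)} = 2 J$
$N{\left(d,c \right)} = 7 + c + d$ ($N{\left(d,c \right)} = \left(7 + d\right) + c = 7 + c + d$)
$x = - \frac{371}{74}$ ($x = -5 + \frac{1}{-68 - 6} = -5 + \frac{1}{-74} = -5 - \frac{1}{74} = - \frac{371}{74} \approx -5.0135$)
$S = -14$ ($S = 4 - 18 = -14$)
$E{\left(r \right)} = \frac{665}{74}$ ($E{\left(r \right)} = - \frac{371}{74} - -14 = - \frac{371}{74} + 14 = \frac{665}{74}$)
$E{\left(86 \right)} + N{\left(j,o{\left(-13 \right)} \right)} = \frac{665}{74} + \left(7 + 2 \left(-13\right) - 209\right) = \frac{665}{74} - 228 = - \frac{16207}{74}$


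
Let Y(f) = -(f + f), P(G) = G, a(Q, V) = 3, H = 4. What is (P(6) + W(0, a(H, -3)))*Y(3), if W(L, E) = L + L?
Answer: -36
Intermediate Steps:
Y(f) = -2*f
W(L, E) = 2*L
(P(6) + W(0, a(H, -3)))*Y(3) = (6 + 2*0)*(-2*3) = (6 + 0)*(-6) = 6*(-6) = -36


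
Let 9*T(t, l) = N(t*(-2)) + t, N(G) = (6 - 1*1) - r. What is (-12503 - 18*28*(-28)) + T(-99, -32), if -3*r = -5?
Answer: 43156/27 ≈ 1598.4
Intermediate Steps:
r = 5/3 (r = -⅓*(-5) = 5/3 ≈ 1.6667)
N(G) = 10/3 (N(G) = (6 - 1*1) - 1*5/3 = (6 - 1) - 5/3 = 5 - 5/3 = 10/3)
T(t, l) = 10/27 + t/9 (T(t, l) = (10/3 + t)/9 = 10/27 + t/9)
(-12503 - 18*28*(-28)) + T(-99, -32) = (-12503 - 18*28*(-28)) + (10/27 + (⅑)*(-99)) = (-12503 - 504*(-28)) + (10/27 - 11) = (-12503 + 14112) - 287/27 = 1609 - 287/27 = 43156/27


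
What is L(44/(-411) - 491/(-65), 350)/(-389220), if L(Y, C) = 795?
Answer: -53/25948 ≈ -0.0020425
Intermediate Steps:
L(44/(-411) - 491/(-65), 350)/(-389220) = 795/(-389220) = 795*(-1/389220) = -53/25948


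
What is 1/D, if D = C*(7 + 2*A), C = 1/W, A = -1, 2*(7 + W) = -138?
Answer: -76/5 ≈ -15.200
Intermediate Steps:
W = -76 (W = -7 + (½)*(-138) = -7 - 69 = -76)
C = -1/76 (C = 1/(-76) = -1/76 ≈ -0.013158)
D = -5/76 (D = -(7 + 2*(-1))/76 = -(7 - 2)/76 = -1/76*5 = -5/76 ≈ -0.065789)
1/D = 1/(-5/76) = -76/5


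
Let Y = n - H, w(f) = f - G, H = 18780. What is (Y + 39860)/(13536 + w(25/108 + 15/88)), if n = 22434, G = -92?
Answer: 103389264/32381083 ≈ 3.1929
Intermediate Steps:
w(f) = 92 + f (w(f) = f - 1*(-92) = f + 92 = 92 + f)
Y = 3654 (Y = 22434 - 1*18780 = 22434 - 18780 = 3654)
(Y + 39860)/(13536 + w(25/108 + 15/88)) = (3654 + 39860)/(13536 + (92 + (25/108 + 15/88))) = 43514/(13536 + (92 + (25*(1/108) + 15*(1/88)))) = 43514/(13536 + (92 + (25/108 + 15/88))) = 43514/(13536 + (92 + 955/2376)) = 43514/(13536 + 219547/2376) = 43514/(32381083/2376) = 43514*(2376/32381083) = 103389264/32381083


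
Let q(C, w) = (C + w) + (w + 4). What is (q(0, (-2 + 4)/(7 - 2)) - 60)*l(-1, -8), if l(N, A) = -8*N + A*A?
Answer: -19872/5 ≈ -3974.4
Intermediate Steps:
l(N, A) = A² - 8*N (l(N, A) = -8*N + A² = A² - 8*N)
q(C, w) = 4 + C + 2*w (q(C, w) = (C + w) + (4 + w) = 4 + C + 2*w)
(q(0, (-2 + 4)/(7 - 2)) - 60)*l(-1, -8) = ((4 + 0 + 2*((-2 + 4)/(7 - 2))) - 60)*((-8)² - 8*(-1)) = ((4 + 0 + 2*(2/5)) - 60)*(64 + 8) = ((4 + 0 + 2*(2*(⅕))) - 60)*72 = ((4 + 0 + 2*(⅖)) - 60)*72 = ((4 + 0 + ⅘) - 60)*72 = (24/5 - 60)*72 = -276/5*72 = -19872/5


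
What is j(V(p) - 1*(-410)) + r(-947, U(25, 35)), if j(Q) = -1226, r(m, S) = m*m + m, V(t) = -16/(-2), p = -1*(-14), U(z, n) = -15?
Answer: 894636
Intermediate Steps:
p = 14
V(t) = 8 (V(t) = -16*(-1/2) = 8)
r(m, S) = m + m**2 (r(m, S) = m**2 + m = m + m**2)
j(V(p) - 1*(-410)) + r(-947, U(25, 35)) = -1226 - 947*(1 - 947) = -1226 - 947*(-946) = -1226 + 895862 = 894636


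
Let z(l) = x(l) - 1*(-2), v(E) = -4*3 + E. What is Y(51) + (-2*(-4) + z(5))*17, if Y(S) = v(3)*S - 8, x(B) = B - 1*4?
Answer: -280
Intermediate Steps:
x(B) = -4 + B (x(B) = B - 4 = -4 + B)
v(E) = -12 + E
z(l) = -2 + l (z(l) = (-4 + l) - 1*(-2) = (-4 + l) + 2 = -2 + l)
Y(S) = -8 - 9*S (Y(S) = (-12 + 3)*S - 8 = -9*S - 8 = -8 - 9*S)
Y(51) + (-2*(-4) + z(5))*17 = (-8 - 9*51) + (-2*(-4) + (-2 + 5))*17 = (-8 - 459) + (8 + 3)*17 = -467 + 11*17 = -467 + 187 = -280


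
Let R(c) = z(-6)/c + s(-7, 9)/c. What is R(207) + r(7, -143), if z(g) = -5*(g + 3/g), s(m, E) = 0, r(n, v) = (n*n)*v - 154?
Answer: -2964589/414 ≈ -7160.8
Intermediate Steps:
r(n, v) = -154 + v*n² (r(n, v) = n²*v - 154 = v*n² - 154 = -154 + v*n²)
z(g) = -15/g - 5*g
R(c) = 65/(2*c) (R(c) = (-15/(-6) - 5*(-6))/c + 0/c = (-15*(-⅙) + 30)/c + 0 = (5/2 + 30)/c + 0 = 65/(2*c) + 0 = 65/(2*c))
R(207) + r(7, -143) = (65/2)/207 + (-154 - 143*7²) = (65/2)*(1/207) + (-154 - 143*49) = 65/414 + (-154 - 7007) = 65/414 - 7161 = -2964589/414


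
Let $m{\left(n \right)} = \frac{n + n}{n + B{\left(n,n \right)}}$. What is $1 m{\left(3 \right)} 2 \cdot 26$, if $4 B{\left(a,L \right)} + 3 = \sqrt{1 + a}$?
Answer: $\frac{1248}{11} \approx 113.45$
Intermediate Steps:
$B{\left(a,L \right)} = - \frac{3}{4} + \frac{\sqrt{1 + a}}{4}$
$m{\left(n \right)} = \frac{2 n}{- \frac{3}{4} + n + \frac{\sqrt{1 + n}}{4}}$ ($m{\left(n \right)} = \frac{n + n}{n + \left(- \frac{3}{4} + \frac{\sqrt{1 + n}}{4}\right)} = \frac{2 n}{- \frac{3}{4} + n + \frac{\sqrt{1 + n}}{4}}$)
$1 m{\left(3 \right)} 2 \cdot 26 = 1 \cdot 8 \cdot 3 \frac{1}{-3 + \sqrt{1 + 3} + 4 \cdot 3} \cdot 2 \cdot 26 = 1 \cdot 8 \cdot 3 \frac{1}{-3 + \sqrt{4} + 12} \cdot 2 \cdot 26 = 1 \cdot 8 \cdot 3 \frac{1}{-3 + 2 + 12} \cdot 2 \cdot 26 = 1 \cdot 8 \cdot 3 \cdot \frac{1}{11} \cdot 2 \cdot 26 = 1 \cdot \frac{24}{11} \cdot 2 \cdot 26 = \frac{24}{11} \cdot 2 \cdot 26 = \frac{48}{11} \cdot 26 = \frac{1248}{11}$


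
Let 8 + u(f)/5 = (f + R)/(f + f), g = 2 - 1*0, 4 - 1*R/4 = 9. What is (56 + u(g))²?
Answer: 169/4 ≈ 42.250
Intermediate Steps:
R = -20 (R = 16 - 4*9 = 16 - 36 = -20)
g = 2 (g = 2 + 0 = 2)
u(f) = -40 + 5*(-20 + f)/(2*f) (u(f) = -40 + 5*((f - 20)/(f + f)) = -40 + 5*((-20 + f)/((2*f))) = -40 + 5*((-20 + f)*(1/(2*f))) = -40 + 5*((-20 + f)/(2*f)) = -40 + 5*(-20 + f)/(2*f))
(56 + u(g))² = (56 + (-75/2 - 50/2))² = (56 + (-75/2 - 50*½))² = (56 + (-75/2 - 25))² = (56 - 125/2)² = (-13/2)² = 169/4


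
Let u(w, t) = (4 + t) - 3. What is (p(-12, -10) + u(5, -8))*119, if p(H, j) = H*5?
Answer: -7973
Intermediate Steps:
u(w, t) = 1 + t
p(H, j) = 5*H
(p(-12, -10) + u(5, -8))*119 = (5*(-12) + (1 - 8))*119 = (-60 - 7)*119 = -67*119 = -7973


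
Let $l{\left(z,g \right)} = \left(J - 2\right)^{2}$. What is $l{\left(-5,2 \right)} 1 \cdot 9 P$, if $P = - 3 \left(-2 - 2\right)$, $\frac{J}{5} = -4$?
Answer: $52272$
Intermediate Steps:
$J = -20$ ($J = 5 \left(-4\right) = -20$)
$l{\left(z,g \right)} = 484$ ($l{\left(z,g \right)} = \left(-20 - 2\right)^{2} = \left(-22\right)^{2} = 484$)
$P = 12$ ($P = \left(-3\right) \left(-4\right) = 12$)
$l{\left(-5,2 \right)} 1 \cdot 9 P = 484 \cdot 1 \cdot 9 \cdot 12 = 484 \cdot 9 \cdot 12 = 4356 \cdot 12 = 52272$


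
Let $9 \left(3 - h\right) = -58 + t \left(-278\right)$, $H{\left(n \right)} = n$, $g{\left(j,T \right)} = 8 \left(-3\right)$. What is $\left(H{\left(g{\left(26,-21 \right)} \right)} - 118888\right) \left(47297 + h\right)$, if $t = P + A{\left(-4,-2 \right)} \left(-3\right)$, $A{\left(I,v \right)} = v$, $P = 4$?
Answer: $- \frac{16986103552}{3} \approx -5.662 \cdot 10^{9}$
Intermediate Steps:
$t = 10$ ($t = 4 - -6 = 4 + 6 = 10$)
$g{\left(j,T \right)} = -24$
$h = \frac{955}{3}$ ($h = 3 - \frac{-58 + 10 \left(-278\right)}{9} = 3 - \frac{-58 - 2780}{9} = 3 - - \frac{946}{3} = 3 + \frac{946}{3} = \frac{955}{3} \approx 318.33$)
$\left(H{\left(g{\left(26,-21 \right)} \right)} - 118888\right) \left(47297 + h\right) = \left(-24 - 118888\right) \left(47297 + \frac{955}{3}\right) = \left(-118912\right) \frac{142846}{3} = - \frac{16986103552}{3}$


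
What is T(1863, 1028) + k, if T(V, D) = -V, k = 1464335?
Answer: 1462472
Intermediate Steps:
T(1863, 1028) + k = -1*1863 + 1464335 = -1863 + 1464335 = 1462472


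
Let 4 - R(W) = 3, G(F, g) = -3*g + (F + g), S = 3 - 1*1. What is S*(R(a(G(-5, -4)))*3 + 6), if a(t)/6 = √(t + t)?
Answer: 18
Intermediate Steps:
S = 2 (S = 3 - 1 = 2)
G(F, g) = F - 2*g
a(t) = 6*√2*√t (a(t) = 6*√(t + t) = 6*√(2*t) = 6*(√2*√t) = 6*√2*√t)
R(W) = 1 (R(W) = 4 - 1*3 = 4 - 3 = 1)
S*(R(a(G(-5, -4)))*3 + 6) = 2*(1*3 + 6) = 2*(3 + 6) = 2*9 = 18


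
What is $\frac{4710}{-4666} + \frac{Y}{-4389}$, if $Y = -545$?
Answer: $- \frac{9064610}{10239537} \approx -0.88526$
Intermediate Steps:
$\frac{4710}{-4666} + \frac{Y}{-4389} = \frac{4710}{-4666} - \frac{545}{-4389} = 4710 \left(- \frac{1}{4666}\right) - - \frac{545}{4389} = - \frac{2355}{2333} + \frac{545}{4389} = - \frac{9064610}{10239537}$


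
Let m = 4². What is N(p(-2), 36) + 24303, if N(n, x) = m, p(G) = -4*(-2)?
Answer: 24319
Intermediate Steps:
m = 16
p(G) = 8
N(n, x) = 16
N(p(-2), 36) + 24303 = 16 + 24303 = 24319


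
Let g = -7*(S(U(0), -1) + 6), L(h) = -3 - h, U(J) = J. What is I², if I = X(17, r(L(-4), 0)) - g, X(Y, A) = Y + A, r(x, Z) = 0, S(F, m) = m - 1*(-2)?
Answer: 4356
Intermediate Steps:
S(F, m) = 2 + m (S(F, m) = m + 2 = 2 + m)
X(Y, A) = A + Y
g = -49 (g = -7*((2 - 1) + 6) = -7*(1 + 6) = -7*7 = -49)
I = 66 (I = (0 + 17) - 1*(-49) = 17 + 49 = 66)
I² = 66² = 4356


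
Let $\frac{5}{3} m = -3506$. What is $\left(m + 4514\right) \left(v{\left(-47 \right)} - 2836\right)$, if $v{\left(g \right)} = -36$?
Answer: $- \frac{34613344}{5} \approx -6.9227 \cdot 10^{6}$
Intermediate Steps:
$m = - \frac{10518}{5}$ ($m = \frac{3}{5} \left(-3506\right) = - \frac{10518}{5} \approx -2103.6$)
$\left(m + 4514\right) \left(v{\left(-47 \right)} - 2836\right) = \left(- \frac{10518}{5} + 4514\right) \left(-36 - 2836\right) = \frac{12052}{5} \left(-2872\right) = - \frac{34613344}{5}$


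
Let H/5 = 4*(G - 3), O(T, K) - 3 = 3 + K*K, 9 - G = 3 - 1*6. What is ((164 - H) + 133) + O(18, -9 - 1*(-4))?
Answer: 148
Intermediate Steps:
G = 12 (G = 9 - (3 - 1*6) = 9 - (3 - 6) = 9 - 1*(-3) = 9 + 3 = 12)
O(T, K) = 6 + K**2 (O(T, K) = 3 + (3 + K*K) = 3 + (3 + K**2) = 6 + K**2)
H = 180 (H = 5*(4*(12 - 3)) = 5*(4*9) = 5*36 = 180)
((164 - H) + 133) + O(18, -9 - 1*(-4)) = ((164 - 1*180) + 133) + (6 + (-9 - 1*(-4))**2) = ((164 - 180) + 133) + (6 + (-9 + 4)**2) = (-16 + 133) + (6 + (-5)**2) = 117 + (6 + 25) = 117 + 31 = 148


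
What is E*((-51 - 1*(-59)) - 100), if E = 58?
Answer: -5336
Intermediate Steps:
E*((-51 - 1*(-59)) - 100) = 58*((-51 - 1*(-59)) - 100) = 58*((-51 + 59) - 100) = 58*(8 - 100) = 58*(-92) = -5336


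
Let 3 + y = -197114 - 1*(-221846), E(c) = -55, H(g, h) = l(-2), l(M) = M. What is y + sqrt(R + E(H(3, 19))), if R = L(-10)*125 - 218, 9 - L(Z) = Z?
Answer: 24729 + sqrt(2102) ≈ 24775.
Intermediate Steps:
L(Z) = 9 - Z
H(g, h) = -2
R = 2157 (R = (9 - 1*(-10))*125 - 218 = (9 + 10)*125 - 218 = 19*125 - 218 = 2375 - 218 = 2157)
y = 24729 (y = -3 + (-197114 - 1*(-221846)) = -3 + (-197114 + 221846) = -3 + 24732 = 24729)
y + sqrt(R + E(H(3, 19))) = 24729 + sqrt(2157 - 55) = 24729 + sqrt(2102)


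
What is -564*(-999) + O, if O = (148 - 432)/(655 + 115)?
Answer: 216922718/385 ≈ 5.6344e+5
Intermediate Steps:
O = -142/385 (O = -284/770 = -284*1/770 = -142/385 ≈ -0.36883)
-564*(-999) + O = -564*(-999) - 142/385 = 563436 - 142/385 = 216922718/385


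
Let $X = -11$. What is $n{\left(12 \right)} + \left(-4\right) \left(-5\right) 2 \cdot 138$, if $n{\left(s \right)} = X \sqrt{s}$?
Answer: $5520 - 22 \sqrt{3} \approx 5481.9$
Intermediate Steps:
$n{\left(s \right)} = - 11 \sqrt{s}$
$n{\left(12 \right)} + \left(-4\right) \left(-5\right) 2 \cdot 138 = - 11 \sqrt{12} + \left(-4\right) \left(-5\right) 2 \cdot 138 = - 11 \cdot 2 \sqrt{3} + 20 \cdot 2 \cdot 138 = - 22 \sqrt{3} + 40 \cdot 138 = - 22 \sqrt{3} + 5520 = 5520 - 22 \sqrt{3}$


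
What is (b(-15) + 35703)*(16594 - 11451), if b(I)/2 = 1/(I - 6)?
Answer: 3856020823/21 ≈ 1.8362e+8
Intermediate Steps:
b(I) = 2/(-6 + I) (b(I) = 2/(I - 6) = 2/(-6 + I))
(b(-15) + 35703)*(16594 - 11451) = (2/(-6 - 15) + 35703)*(16594 - 11451) = (2/(-21) + 35703)*5143 = (2*(-1/21) + 35703)*5143 = (-2/21 + 35703)*5143 = (749761/21)*5143 = 3856020823/21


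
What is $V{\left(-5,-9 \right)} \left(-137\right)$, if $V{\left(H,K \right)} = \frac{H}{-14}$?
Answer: $- \frac{685}{14} \approx -48.929$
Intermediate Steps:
$V{\left(H,K \right)} = - \frac{H}{14}$ ($V{\left(H,K \right)} = H \left(- \frac{1}{14}\right) = - \frac{H}{14}$)
$V{\left(-5,-9 \right)} \left(-137\right) = \left(- \frac{1}{14}\right) \left(-5\right) \left(-137\right) = \frac{5}{14} \left(-137\right) = - \frac{685}{14}$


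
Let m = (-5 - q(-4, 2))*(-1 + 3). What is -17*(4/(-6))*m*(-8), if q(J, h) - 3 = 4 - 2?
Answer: 5440/3 ≈ 1813.3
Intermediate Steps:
q(J, h) = 5 (q(J, h) = 3 + (4 - 2) = 3 + 2 = 5)
m = -20 (m = (-5 - 1*5)*(-1 + 3) = (-5 - 5)*2 = -10*2 = -20)
-17*(4/(-6))*m*(-8) = -17*(4/(-6))*(-20)*(-8) = -17*(4*(-⅙))*(-20)*(-8) = -17*(-⅔*(-20))*(-8) = -680*(-8)/3 = -17*(-320/3) = 5440/3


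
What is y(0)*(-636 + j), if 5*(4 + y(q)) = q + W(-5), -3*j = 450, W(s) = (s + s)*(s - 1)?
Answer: -6288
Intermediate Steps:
W(s) = 2*s*(-1 + s) (W(s) = (2*s)*(-1 + s) = 2*s*(-1 + s))
j = -150 (j = -⅓*450 = -150)
y(q) = 8 + q/5 (y(q) = -4 + (q + 2*(-5)*(-1 - 5))/5 = -4 + (q + 2*(-5)*(-6))/5 = -4 + (q + 60)/5 = -4 + (60 + q)/5 = -4 + (12 + q/5) = 8 + q/5)
y(0)*(-636 + j) = (8 + (⅕)*0)*(-636 - 150) = (8 + 0)*(-786) = 8*(-786) = -6288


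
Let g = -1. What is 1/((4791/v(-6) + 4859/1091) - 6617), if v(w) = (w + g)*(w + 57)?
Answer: -129829/860242599 ≈ -0.00015092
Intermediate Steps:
v(w) = (-1 + w)*(57 + w) (v(w) = (w - 1)*(w + 57) = (-1 + w)*(57 + w))
1/((4791/v(-6) + 4859/1091) - 6617) = 1/((4791/(-57 + (-6)**2 + 56*(-6)) + 4859/1091) - 6617) = 1/((4791/(-57 + 36 - 336) + 4859*(1/1091)) - 6617) = 1/((4791/(-357) + 4859/1091) - 6617) = 1/((4791*(-1/357) + 4859/1091) - 6617) = 1/((-1597/119 + 4859/1091) - 6617) = 1/(-1164106/129829 - 6617) = 1/(-860242599/129829) = -129829/860242599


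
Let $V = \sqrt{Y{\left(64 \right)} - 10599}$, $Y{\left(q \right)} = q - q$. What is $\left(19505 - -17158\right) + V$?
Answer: $36663 + i \sqrt{10599} \approx 36663.0 + 102.95 i$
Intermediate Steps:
$Y{\left(q \right)} = 0$
$V = i \sqrt{10599}$ ($V = \sqrt{0 - 10599} = \sqrt{-10599} = i \sqrt{10599} \approx 102.95 i$)
$\left(19505 - -17158\right) + V = \left(19505 - -17158\right) + i \sqrt{10599} = \left(19505 + 17158\right) + i \sqrt{10599} = 36663 + i \sqrt{10599}$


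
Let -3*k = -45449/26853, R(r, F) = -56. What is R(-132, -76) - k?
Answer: -4556753/80559 ≈ -56.564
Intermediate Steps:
k = 45449/80559 (k = -(-45449)/(3*26853) = -⅓*(-45449/26853) = 45449/80559 ≈ 0.56417)
R(-132, -76) - k = -56 - 1*45449/80559 = -56 - 45449/80559 = -4556753/80559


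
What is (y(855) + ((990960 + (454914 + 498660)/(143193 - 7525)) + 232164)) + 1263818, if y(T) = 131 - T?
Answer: 168650588599/67834 ≈ 2.4862e+6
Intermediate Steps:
(y(855) + ((990960 + (454914 + 498660)/(143193 - 7525)) + 232164)) + 1263818 = ((131 - 1*855) + ((990960 + (454914 + 498660)/(143193 - 7525)) + 232164)) + 1263818 = ((131 - 855) + ((990960 + 953574/135668) + 232164)) + 1263818 = (-724 + ((990960 + 953574*(1/135668)) + 232164)) + 1263818 = (-724 + ((990960 + 476787/67834) + 232164)) + 1263818 = (-724 + (67221257427/67834 + 232164)) + 1263818 = (-724 + 82969870203/67834) + 1263818 = 82920758387/67834 + 1263818 = 168650588599/67834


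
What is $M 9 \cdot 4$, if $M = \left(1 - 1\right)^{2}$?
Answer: $0$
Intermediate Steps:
$M = 0$ ($M = 0^{2} = 0$)
$M 9 \cdot 4 = 0 \cdot 9 \cdot 4 = 0 \cdot 4 = 0$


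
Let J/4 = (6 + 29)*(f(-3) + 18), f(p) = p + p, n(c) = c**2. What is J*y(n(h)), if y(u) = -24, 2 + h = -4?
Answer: -40320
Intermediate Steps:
h = -6 (h = -2 - 4 = -6)
f(p) = 2*p
J = 1680 (J = 4*((6 + 29)*(2*(-3) + 18)) = 4*(35*(-6 + 18)) = 4*(35*12) = 4*420 = 1680)
J*y(n(h)) = 1680*(-24) = -40320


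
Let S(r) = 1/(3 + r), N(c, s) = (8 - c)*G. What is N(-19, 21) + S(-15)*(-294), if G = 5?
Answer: 319/2 ≈ 159.50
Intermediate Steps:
N(c, s) = 40 - 5*c (N(c, s) = (8 - c)*5 = 40 - 5*c)
N(-19, 21) + S(-15)*(-294) = (40 - 5*(-19)) - 294/(3 - 15) = (40 + 95) - 294/(-12) = 135 - 1/12*(-294) = 135 + 49/2 = 319/2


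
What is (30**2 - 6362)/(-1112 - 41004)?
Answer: 2731/21058 ≈ 0.12969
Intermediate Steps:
(30**2 - 6362)/(-1112 - 41004) = (900 - 6362)/(-42116) = -5462*(-1/42116) = 2731/21058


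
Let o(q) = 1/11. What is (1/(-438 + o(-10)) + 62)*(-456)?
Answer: -136181208/4817 ≈ -28271.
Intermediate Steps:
o(q) = 1/11
(1/(-438 + o(-10)) + 62)*(-456) = (1/(-438 + 1/11) + 62)*(-456) = (1/(-4817/11) + 62)*(-456) = (-11/4817 + 62)*(-456) = (298643/4817)*(-456) = -136181208/4817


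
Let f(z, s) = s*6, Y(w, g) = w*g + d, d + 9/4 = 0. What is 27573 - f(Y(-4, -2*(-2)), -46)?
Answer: 27849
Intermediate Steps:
d = -9/4 (d = -9/4 + 0 = -9/4 ≈ -2.2500)
Y(w, g) = -9/4 + g*w (Y(w, g) = w*g - 9/4 = g*w - 9/4 = -9/4 + g*w)
f(z, s) = 6*s
27573 - f(Y(-4, -2*(-2)), -46) = 27573 - 6*(-46) = 27573 - 1*(-276) = 27573 + 276 = 27849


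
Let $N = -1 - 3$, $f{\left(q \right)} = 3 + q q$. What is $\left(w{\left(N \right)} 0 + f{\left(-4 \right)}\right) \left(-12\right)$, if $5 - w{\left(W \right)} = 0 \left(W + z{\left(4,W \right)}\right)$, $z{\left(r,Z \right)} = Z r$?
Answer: $-228$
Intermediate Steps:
$f{\left(q \right)} = 3 + q^{2}$
$N = -4$ ($N = -1 - 3 = -4$)
$w{\left(W \right)} = 5$ ($w{\left(W \right)} = 5 - 0 \left(W + W 4\right) = 5 - 0 \left(W + 4 W\right) = 5 - 0 \cdot 5 W = 5 - 0 = 5 + 0 = 5$)
$\left(w{\left(N \right)} 0 + f{\left(-4 \right)}\right) \left(-12\right) = \left(5 \cdot 0 + \left(3 + \left(-4\right)^{2}\right)\right) \left(-12\right) = \left(0 + \left(3 + 16\right)\right) \left(-12\right) = \left(0 + 19\right) \left(-12\right) = 19 \left(-12\right) = -228$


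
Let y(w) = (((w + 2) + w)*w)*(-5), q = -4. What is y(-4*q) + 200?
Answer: -2520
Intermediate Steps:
y(w) = -5*w*(2 + 2*w) (y(w) = (((2 + w) + w)*w)*(-5) = ((2 + 2*w)*w)*(-5) = (w*(2 + 2*w))*(-5) = -5*w*(2 + 2*w))
y(-4*q) + 200 = -10*(-4*(-4))*(1 - 4*(-4)) + 200 = -10*16*(1 + 16) + 200 = -10*16*17 + 200 = -2720 + 200 = -2520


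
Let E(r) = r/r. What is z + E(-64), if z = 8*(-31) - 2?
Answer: -249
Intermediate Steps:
E(r) = 1
z = -250 (z = -248 - 2 = -250)
z + E(-64) = -250 + 1 = -249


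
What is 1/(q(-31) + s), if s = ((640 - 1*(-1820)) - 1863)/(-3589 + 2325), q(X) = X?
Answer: -1264/39781 ≈ -0.031774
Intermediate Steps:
s = -597/1264 (s = ((640 + 1820) - 1863)/(-1264) = (2460 - 1863)*(-1/1264) = 597*(-1/1264) = -597/1264 ≈ -0.47231)
1/(q(-31) + s) = 1/(-31 - 597/1264) = 1/(-39781/1264) = -1264/39781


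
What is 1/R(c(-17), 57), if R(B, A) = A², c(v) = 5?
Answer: 1/3249 ≈ 0.00030779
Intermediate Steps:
1/R(c(-17), 57) = 1/(57²) = 1/3249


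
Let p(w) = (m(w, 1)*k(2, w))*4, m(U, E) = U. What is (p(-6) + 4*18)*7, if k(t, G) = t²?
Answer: -168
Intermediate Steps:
p(w) = 16*w (p(w) = (w*2²)*4 = (w*4)*4 = (4*w)*4 = 16*w)
(p(-6) + 4*18)*7 = (16*(-6) + 4*18)*7 = (-96 + 72)*7 = -24*7 = -168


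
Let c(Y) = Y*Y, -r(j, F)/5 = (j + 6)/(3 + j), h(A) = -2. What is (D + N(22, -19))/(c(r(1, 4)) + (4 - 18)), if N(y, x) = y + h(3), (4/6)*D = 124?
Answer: 3296/1001 ≈ 3.2927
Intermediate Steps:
D = 186 (D = (3/2)*124 = 186)
r(j, F) = -5*(6 + j)/(3 + j) (r(j, F) = -5*(j + 6)/(3 + j) = -5*(6 + j)/(3 + j))
N(y, x) = -2 + y (N(y, x) = y - 2 = -2 + y)
c(Y) = Y²
(D + N(22, -19))/(c(r(1, 4)) + (4 - 18)) = (186 + (-2 + 22))/((5*(-6 - 1*1)/(3 + 1))² + (4 - 18)) = (186 + 20)/((5*(-6 - 1)/4)² - 14) = 206/((5*(¼)*(-7))² - 14) = 206/((-35/4)² - 14) = 206/(1225/16 - 14) = 206/(1001/16) = 206*(16/1001) = 3296/1001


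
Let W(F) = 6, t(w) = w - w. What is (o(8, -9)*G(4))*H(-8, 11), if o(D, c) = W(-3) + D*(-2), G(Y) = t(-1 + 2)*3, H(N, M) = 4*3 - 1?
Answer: 0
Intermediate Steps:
H(N, M) = 11 (H(N, M) = 12 - 1 = 11)
t(w) = 0
G(Y) = 0 (G(Y) = 0*3 = 0)
o(D, c) = 6 - 2*D (o(D, c) = 6 + D*(-2) = 6 - 2*D)
(o(8, -9)*G(4))*H(-8, 11) = ((6 - 2*8)*0)*11 = ((6 - 16)*0)*11 = -10*0*11 = 0*11 = 0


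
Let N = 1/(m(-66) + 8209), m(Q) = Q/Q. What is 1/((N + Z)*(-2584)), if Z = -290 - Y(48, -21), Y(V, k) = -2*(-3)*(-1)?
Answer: 4105/3012477588 ≈ 1.3627e-6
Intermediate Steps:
m(Q) = 1
Y(V, k) = -6 (Y(V, k) = 6*(-1) = -6)
Z = -284 (Z = -290 - 1*(-6) = -290 + 6 = -284)
N = 1/8210 (N = 1/(1 + 8209) = 1/8210 ≈ 0.00012180)
1/((N + Z)*(-2584)) = 1/((1/8210 - 284)*(-2584)) = -1/2584/(-2331639/8210) = -8210/2331639*(-1/2584) = 4105/3012477588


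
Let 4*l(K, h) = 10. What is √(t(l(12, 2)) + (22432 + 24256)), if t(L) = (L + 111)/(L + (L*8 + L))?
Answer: 3*√518806/10 ≈ 216.08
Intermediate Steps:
l(K, h) = 5/2 (l(K, h) = (¼)*10 = 5/2)
t(L) = (111 + L)/(10*L) (t(L) = (111 + L)/(L + (8*L + L)) = (111 + L)/(L + 9*L) = (111 + L)/((10*L)) = (111 + L)*(1/(10*L)) = (111 + L)/(10*L))
√(t(l(12, 2)) + (22432 + 24256)) = √((111 + 5/2)/(10*(5/2)) + (22432 + 24256)) = √((⅒)*(⅖)*(227/2) + 46688) = √(227/50 + 46688) = √(2334627/50) = 3*√518806/10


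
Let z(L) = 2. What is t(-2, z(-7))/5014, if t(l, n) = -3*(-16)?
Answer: 24/2507 ≈ 0.0095732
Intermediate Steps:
t(l, n) = 48
t(-2, z(-7))/5014 = 48/5014 = 48*(1/5014) = 24/2507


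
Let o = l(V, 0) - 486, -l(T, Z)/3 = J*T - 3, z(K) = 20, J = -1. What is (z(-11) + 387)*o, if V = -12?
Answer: -208791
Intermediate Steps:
l(T, Z) = 9 + 3*T (l(T, Z) = -3*(-T - 3) = -3*(-3 - T) = 9 + 3*T)
o = -513 (o = (9 + 3*(-12)) - 486 = (9 - 36) - 486 = -27 - 486 = -513)
(z(-11) + 387)*o = (20 + 387)*(-513) = 407*(-513) = -208791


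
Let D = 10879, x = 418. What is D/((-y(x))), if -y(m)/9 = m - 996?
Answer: -10879/5202 ≈ -2.0913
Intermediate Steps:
y(m) = 8964 - 9*m (y(m) = -9*(m - 996) = -9*(-996 + m) = 8964 - 9*m)
D/((-y(x))) = 10879/((-(8964 - 9*418))) = 10879/((-(8964 - 3762))) = 10879/((-1*5202)) = 10879/(-5202) = 10879*(-1/5202) = -10879/5202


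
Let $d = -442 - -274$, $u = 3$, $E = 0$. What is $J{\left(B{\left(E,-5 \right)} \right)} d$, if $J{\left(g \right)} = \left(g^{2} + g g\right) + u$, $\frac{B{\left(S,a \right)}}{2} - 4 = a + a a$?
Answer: $-774648$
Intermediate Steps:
$d = -168$ ($d = -442 + 274 = -168$)
$B{\left(S,a \right)} = 8 + 2 a + 2 a^{2}$ ($B{\left(S,a \right)} = 8 + 2 \left(a + a a\right) = 8 + 2 \left(a + a^{2}\right) = 8 + \left(2 a + 2 a^{2}\right) = 8 + 2 a + 2 a^{2}$)
$J{\left(g \right)} = 3 + 2 g^{2}$ ($J{\left(g \right)} = \left(g^{2} + g g\right) + 3 = \left(g^{2} + g^{2}\right) + 3 = 2 g^{2} + 3 = 3 + 2 g^{2}$)
$J{\left(B{\left(E,-5 \right)} \right)} d = \left(3 + 2 \left(8 + 2 \left(-5\right) + 2 \left(-5\right)^{2}\right)^{2}\right) \left(-168\right) = \left(3 + 2 \left(8 - 10 + 2 \cdot 25\right)^{2}\right) \left(-168\right) = \left(3 + 2 \left(8 - 10 + 50\right)^{2}\right) \left(-168\right) = \left(3 + 2 \cdot 48^{2}\right) \left(-168\right) = \left(3 + 2 \cdot 2304\right) \left(-168\right) = \left(3 + 4608\right) \left(-168\right) = 4611 \left(-168\right) = -774648$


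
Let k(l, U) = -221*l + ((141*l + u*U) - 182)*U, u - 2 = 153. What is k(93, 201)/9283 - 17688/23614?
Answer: 104300435679/109604381 ≈ 951.61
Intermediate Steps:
u = 155 (u = 2 + 153 = 155)
k(l, U) = -221*l + U*(-182 + 141*l + 155*U) (k(l, U) = -221*l + ((141*l + 155*U) - 182)*U = -221*l + (-182 + 141*l + 155*U)*U = -221*l + U*(-182 + 141*l + 155*U))
k(93, 201)/9283 - 17688/23614 = (-221*93 - 182*201 + 155*201² + 141*201*93)/9283 - 17688/23614 = (-20553 - 36582 + 155*40401 + 2635713)*(1/9283) - 17688*1/23614 = (-20553 - 36582 + 6262155 + 2635713)*(1/9283) - 8844/11807 = 8840733*(1/9283) - 8844/11807 = 8840733/9283 - 8844/11807 = 104300435679/109604381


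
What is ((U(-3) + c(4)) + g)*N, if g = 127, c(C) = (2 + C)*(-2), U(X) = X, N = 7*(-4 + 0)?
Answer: -3136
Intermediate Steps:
N = -28 (N = 7*(-4) = -28)
c(C) = -4 - 2*C
((U(-3) + c(4)) + g)*N = ((-3 + (-4 - 2*4)) + 127)*(-28) = ((-3 + (-4 - 8)) + 127)*(-28) = ((-3 - 12) + 127)*(-28) = (-15 + 127)*(-28) = 112*(-28) = -3136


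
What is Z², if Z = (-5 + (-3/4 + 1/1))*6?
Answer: 3249/4 ≈ 812.25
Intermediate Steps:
Z = -57/2 (Z = (-5 + (-3*¼ + 1*1))*6 = (-5 + (-¾ + 1))*6 = (-5 + ¼)*6 = -19/4*6 = -57/2 ≈ -28.500)
Z² = (-57/2)² = 3249/4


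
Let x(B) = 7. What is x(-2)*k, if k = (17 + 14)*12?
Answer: 2604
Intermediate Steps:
k = 372 (k = 31*12 = 372)
x(-2)*k = 7*372 = 2604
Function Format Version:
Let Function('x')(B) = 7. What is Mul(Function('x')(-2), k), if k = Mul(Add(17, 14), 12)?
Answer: 2604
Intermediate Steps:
k = 372 (k = Mul(31, 12) = 372)
Mul(Function('x')(-2), k) = Mul(7, 372) = 2604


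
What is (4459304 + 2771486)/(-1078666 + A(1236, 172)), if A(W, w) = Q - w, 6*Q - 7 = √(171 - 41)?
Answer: -13372873004740/1995238136491 - 2065940*√130/1995238136491 ≈ -6.7024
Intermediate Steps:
Q = 7/6 + √130/6 (Q = 7/6 + √(171 - 41)/6 = 7/6 + √130/6 ≈ 3.0670)
A(W, w) = 7/6 - w + √130/6 (A(W, w) = (7/6 + √130/6) - w = 7/6 - w + √130/6)
(4459304 + 2771486)/(-1078666 + A(1236, 172)) = (4459304 + 2771486)/(-1078666 + (7/6 - 1*172 + √130/6)) = 7230790/(-1078666 + (7/6 - 172 + √130/6)) = 7230790/(-1078666 + (-1025/6 + √130/6)) = 7230790/(-6473021/6 + √130/6)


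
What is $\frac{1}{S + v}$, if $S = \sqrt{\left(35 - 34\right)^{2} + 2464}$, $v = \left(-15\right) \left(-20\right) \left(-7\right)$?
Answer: $- \frac{420}{881507} - \frac{\sqrt{2465}}{4407535} \approx -0.00048772$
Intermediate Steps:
$v = -2100$ ($v = 300 \left(-7\right) = -2100$)
$S = \sqrt{2465}$ ($S = \sqrt{1^{2} + 2464} = \sqrt{1 + 2464} = \sqrt{2465} \approx 49.649$)
$\frac{1}{S + v} = \frac{1}{\sqrt{2465} - 2100} = \frac{1}{-2100 + \sqrt{2465}}$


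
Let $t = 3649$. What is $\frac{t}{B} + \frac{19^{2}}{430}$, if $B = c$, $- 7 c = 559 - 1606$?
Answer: $\frac{11361457}{450210} \approx 25.236$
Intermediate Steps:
$c = \frac{1047}{7}$ ($c = - \frac{559 - 1606}{7} = \left(- \frac{1}{7}\right) \left(-1047\right) = \frac{1047}{7} \approx 149.57$)
$B = \frac{1047}{7} \approx 149.57$
$\frac{t}{B} + \frac{19^{2}}{430} = \frac{3649}{\frac{1047}{7}} + \frac{19^{2}}{430} = 3649 \cdot \frac{7}{1047} + 361 \cdot \frac{1}{430} = \frac{25543}{1047} + \frac{361}{430} = \frac{11361457}{450210}$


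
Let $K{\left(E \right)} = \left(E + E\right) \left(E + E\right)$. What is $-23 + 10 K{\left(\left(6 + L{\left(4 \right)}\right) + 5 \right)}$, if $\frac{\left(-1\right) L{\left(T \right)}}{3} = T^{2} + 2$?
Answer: $73937$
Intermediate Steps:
$L{\left(T \right)} = -6 - 3 T^{2}$ ($L{\left(T \right)} = - 3 \left(T^{2} + 2\right) = - 3 \left(2 + T^{2}\right) = -6 - 3 T^{2}$)
$K{\left(E \right)} = 4 E^{2}$ ($K{\left(E \right)} = 2 E 2 E = 4 E^{2}$)
$-23 + 10 K{\left(\left(6 + L{\left(4 \right)}\right) + 5 \right)} = -23 + 10 \cdot 4 \left(\left(6 - \left(6 + 3 \cdot 4^{2}\right)\right) + 5\right)^{2} = -23 + 10 \cdot 4 \left(\left(6 - 54\right) + 5\right)^{2} = -23 + 10 \cdot 4 \left(-48 + 5\right)^{2} = -23 + 10 \cdot 4 \left(-43\right)^{2} = -23 + 10 \cdot 4 \cdot 1849 = -23 + 10 \cdot 7396 = -23 + 73960 = 73937$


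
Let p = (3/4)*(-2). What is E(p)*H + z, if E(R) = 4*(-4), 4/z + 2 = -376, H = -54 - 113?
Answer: 505006/189 ≈ 2672.0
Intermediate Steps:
H = -167
z = -2/189 (z = 4/(-2 - 376) = 4/(-378) = 4*(-1/378) = -2/189 ≈ -0.010582)
p = -3/2 (p = ((¼)*3)*(-2) = (¾)*(-2) = -3/2 ≈ -1.5000)
E(R) = -16
E(p)*H + z = -16*(-167) - 2/189 = 2672 - 2/189 = 505006/189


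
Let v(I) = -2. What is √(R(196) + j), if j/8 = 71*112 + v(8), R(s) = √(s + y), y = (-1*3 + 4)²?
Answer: √(63600 + √197) ≈ 252.22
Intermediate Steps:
y = 1 (y = (-3 + 4)² = 1² = 1)
R(s) = √(1 + s) (R(s) = √(s + 1) = √(1 + s))
j = 63600 (j = 8*(71*112 - 2) = 8*(7952 - 2) = 8*7950 = 63600)
√(R(196) + j) = √(√(1 + 196) + 63600) = √(√197 + 63600) = √(63600 + √197)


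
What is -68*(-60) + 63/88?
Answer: 359103/88 ≈ 4080.7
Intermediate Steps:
-68*(-60) + 63/88 = 4080 + 63*(1/88) = 4080 + 63/88 = 359103/88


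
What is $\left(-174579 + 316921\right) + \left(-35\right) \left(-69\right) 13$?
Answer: $173737$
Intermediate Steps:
$\left(-174579 + 316921\right) + \left(-35\right) \left(-69\right) 13 = 142342 + 2415 \cdot 13 = 142342 + 31395 = 173737$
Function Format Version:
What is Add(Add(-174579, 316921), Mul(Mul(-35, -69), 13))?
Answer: 173737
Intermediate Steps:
Add(Add(-174579, 316921), Mul(Mul(-35, -69), 13)) = Add(142342, Mul(2415, 13)) = Add(142342, 31395) = 173737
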